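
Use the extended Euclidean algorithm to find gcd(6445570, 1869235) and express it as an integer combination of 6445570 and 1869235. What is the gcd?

Apply Euclid's algorithm to 6445570 and 1869235:
6445570 = 3*1869235 + 837865
1869235 = 2*837865 + 193505
837865 = 4*193505 + 63845
193505 = 3*63845 + 1970
63845 = 32*1970 + 805
1970 = 2*805 + 360
805 = 2*360 + 85
360 = 4*85 + 20
85 = 4*20 + 5
20 = 4*5 + 0
gcd(6445570, 1869235) = 5.
Back-substituting:
5 = 85 − 4·20
5 = −4·360 + 17·85
5 = 17·805 − 38·360
5 = −38·1970 + 93·805
5 = 93·63845 − 3014·1970
5 = −3014·193505 + 9135·63845
5 = 9135·837865 − 39554·193505
5 = −39554·1869235 + 88243·837865
5 = 88243·6445570 − 304283·1869235
So 5 = (88243)·6445570 + (-304283)·1869235.

5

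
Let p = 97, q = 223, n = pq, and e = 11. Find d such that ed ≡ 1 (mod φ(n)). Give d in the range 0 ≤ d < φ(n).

3875

φ(n) = (p−1)(q−1) = 96·222 = 21312.
Need d with 11·d ≡ 1 (mod 21312). Apply the extended Euclidean algorithm:
21312 = 1937·11 + 5
11 = 2·5 + 1
5 = 5·1 + 0
Back-substitute:
1 = 11 − 2·5
1 = −2·21312 + 3875·11
So 11·3875 ≡ 1 (mod 21312), hence d = 3875.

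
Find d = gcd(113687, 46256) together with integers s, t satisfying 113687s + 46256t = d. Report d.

Euclidean algorithm:
113687 = 2·46256 + 21175
46256 = 2·21175 + 3906
21175 = 5·3906 + 1645
3906 = 2·1645 + 616
1645 = 2·616 + 413
616 = 1·413 + 203
413 = 2·203 + 7
203 = 29·7 + 0
gcd(113687, 46256) = 7.
Express as a combination:
7 = 413 − 2·203
7 = −2·616 + 3·413
7 = 3·1645 − 8·616
7 = −8·3906 + 19·1645
7 = 19·21175 − 103·3906
7 = −103·46256 + 225·21175
7 = 225·113687 − 553·46256
So 7 = (225)·113687 + (-553)·46256.

7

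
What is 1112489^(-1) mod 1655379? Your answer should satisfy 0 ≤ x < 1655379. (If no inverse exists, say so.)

Apply the Euclidean algorithm to 1655379 and 1112489:
1655379 = 1·1112489 + 542890
1112489 = 2·542890 + 26709
542890 = 20·26709 + 8710
26709 = 3·8710 + 579
8710 = 15·579 + 25
579 = 23·25 + 4
25 = 6·4 + 1
4 = 4·1 + 0
Since gcd(1112489, 1655379) = 1, back-substitute to write 1 as a combination:
1 = 25 − 6·4
1 = −6·579 + 139·25
1 = 139·8710 − 2091·579
1 = −2091·26709 + 6412·8710
1 = 6412·542890 − 130331·26709
1 = −130331·1112489 + 267074·542890
1 = 267074·1655379 − 397405·1112489
Hence 1112489⁻¹ ≡ -397405 ≡ 1257974 (mod 1655379).

1257974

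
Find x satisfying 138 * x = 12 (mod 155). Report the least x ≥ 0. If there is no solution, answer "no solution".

First find gcd(138, 155):
155 = 1·138 + 17
138 = 8·17 + 2
17 = 8·2 + 1
2 = 2·1 + 0
gcd = 1, so a unique solution mod 155 exists.
Back-substitute for the Bézout coefficients:
1 = 17 − 8·2
1 = −8·138 + 65·17
1 = 65·155 − 73·138
So 138·(-73) ≡ 1 (mod 155), giving 138⁻¹ ≡ 82.
x ≡ 138⁻¹·12 ≡ 82·12 ≡ 54 (mod 155).

54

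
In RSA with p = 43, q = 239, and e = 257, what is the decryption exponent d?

φ(n) = (p−1)(q−1) = 42·238 = 9996.
Need d with 257·d ≡ 1 (mod 9996). Apply the extended Euclidean algorithm:
9996 = 38×257 + 230
257 = 1×230 + 27
230 = 8×27 + 14
27 = 1×14 + 13
14 = 1×13 + 1
13 = 13×1 + 0
Back-substitute:
1 = 14 − 13
1 = −27 + 2·14
1 = 2·230 − 17·27
1 = −17·257 + 19·230
1 = 19·9996 − 739·257
So 257·(-739) ≡ 1 (mod 9996), hence d ≡ -739 ≡ 9257 (mod 9996).

9257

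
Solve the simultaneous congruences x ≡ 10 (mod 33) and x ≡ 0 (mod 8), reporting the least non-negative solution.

Write x = 10 + 33·k. Then 33·k ≡ 0 − 10 ≡ 6 (mod 8).
Need 33⁻¹ mod 8. Extended Euclid on (8, 1):
8 = 8*1 + 0
33⁻¹ ≡ 1 (mod 8), so k ≡ 1·6 ≡ 6 (mod 8).
x = 10 + 33·6 = 208.

208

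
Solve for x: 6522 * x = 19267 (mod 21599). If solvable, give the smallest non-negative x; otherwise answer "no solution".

5868

First find gcd(6522, 21599):
21599 = 3*6522 + 2033
6522 = 3*2033 + 423
2033 = 4*423 + 341
423 = 1*341 + 82
341 = 4*82 + 13
82 = 6*13 + 4
13 = 3*4 + 1
4 = 4*1 + 0
gcd = 1, so a unique solution mod 21599 exists.
Back-substitute for the Bézout coefficients:
1 = 13 − 3·4
1 = −3·82 + 19·13
1 = 19·341 − 79·82
1 = −79·423 + 98·341
1 = 98·2033 − 471·423
1 = −471·6522 + 1511·2033
1 = 1511·21599 − 5004·6522
So 6522·(-5004) ≡ 1 (mod 21599), giving 6522⁻¹ ≡ 16595.
x ≡ 6522⁻¹·19267 ≡ 16595·19267 ≡ 5868 (mod 21599).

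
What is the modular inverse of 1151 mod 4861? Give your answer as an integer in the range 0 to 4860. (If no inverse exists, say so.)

2648

Run Euclid on (4861, 1151):
4861 = 4*1151 + 257
1151 = 4*257 + 123
257 = 2*123 + 11
123 = 11*11 + 2
11 = 5*2 + 1
2 = 2*1 + 0
Since gcd(1151, 4861) = 1, back-substitute to write 1 as a combination:
1 = 11 − 5·2
1 = −5·123 + 56·11
1 = 56·257 − 117·123
1 = −117·1151 + 524·257
1 = 524·4861 − 2213·1151
So 1151·(-2213) ≡ 1 (mod 4861), and -2213 ≡ 2648 (mod 4861).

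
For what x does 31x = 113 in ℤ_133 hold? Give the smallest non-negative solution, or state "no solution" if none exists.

First find gcd(31, 133):
133 = 4×31 + 9
31 = 3×9 + 4
9 = 2×4 + 1
4 = 4×1 + 0
gcd = 1, so a unique solution mod 133 exists.
Back-substitute for the Bézout coefficients:
1 = 9 − 2·4
1 = −2·31 + 7·9
1 = 7·133 − 30·31
So 31·(-30) ≡ 1 (mod 133), giving 31⁻¹ ≡ 103.
x ≡ 31⁻¹·113 ≡ 103·113 ≡ 68 (mod 133).

68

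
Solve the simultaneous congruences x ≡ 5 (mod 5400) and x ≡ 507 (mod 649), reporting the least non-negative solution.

2338205

Write x = 5 + 5400·k. Then 5400·k ≡ 507 − 5 ≡ 502 (mod 649).
Need 5400⁻¹ mod 649. Extended Euclid on (649, 208):
649 = 3×208 + 25
208 = 8×25 + 8
25 = 3×8 + 1
8 = 8×1 + 0
Back-substitute:
1 = 25 − 3·8
1 = −3·208 + 25·25
1 = 25·649 − 78·208
5400⁻¹ ≡ 571 (mod 649), so k ≡ 571·502 ≡ 433 (mod 649).
x = 5 + 5400·433 = 2338205.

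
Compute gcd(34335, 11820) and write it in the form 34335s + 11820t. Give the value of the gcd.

Apply Euclid's algorithm to 34335 and 11820:
34335 = 2×11820 + 10695
11820 = 1×10695 + 1125
10695 = 9×1125 + 570
1125 = 1×570 + 555
570 = 1×555 + 15
555 = 37×15 + 0
gcd(34335, 11820) = 15.
Express as a combination:
15 = 570 − 555
15 = −1125 + 2·570
15 = 2·10695 − 19·1125
15 = −19·11820 + 21·10695
15 = 21·34335 − 61·11820
So 15 = (21)·34335 + (-61)·11820.

15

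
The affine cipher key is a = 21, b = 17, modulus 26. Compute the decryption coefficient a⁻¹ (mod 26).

gcd(26, 21) by repeated division:
26 = 1·21 + 5
21 = 4·5 + 1
5 = 5·1 + 0
gcd = 1, so the inverse exists. Back-substitute:
1 = 21 − 4·5
1 = −4·26 + 5·21
So 21·5 ≡ 1 (mod 26).

5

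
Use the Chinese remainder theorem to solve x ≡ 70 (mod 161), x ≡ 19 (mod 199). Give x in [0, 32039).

Write x = 70 + 161·k. Then 161·k ≡ 19 − 70 ≡ 148 (mod 199).
Need 161⁻¹ mod 199. Extended Euclid on (199, 161):
199 = 1·161 + 38
161 = 4·38 + 9
38 = 4·9 + 2
9 = 4·2 + 1
2 = 2·1 + 0
Back-substitute:
1 = 9 − 4·2
1 = −4·38 + 17·9
1 = 17·161 − 72·38
1 = −72·199 + 89·161
161⁻¹ ≡ 89 (mod 199), so k ≡ 89·148 ≡ 38 (mod 199).
x = 70 + 161·38 = 6188.

6188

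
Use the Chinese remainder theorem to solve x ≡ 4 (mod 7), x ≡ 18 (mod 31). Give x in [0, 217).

Write x = 4 + 7·k. Then 7·k ≡ 18 − 4 ≡ 14 (mod 31).
Need 7⁻¹ mod 31. Extended Euclid on (31, 7):
31 = 4*7 + 3
7 = 2*3 + 1
3 = 3*1 + 0
Back-substitute:
1 = 7 − 2·3
1 = −2·31 + 9·7
7⁻¹ ≡ 9 (mod 31), so k ≡ 9·14 ≡ 2 (mod 31).
x = 4 + 7·2 = 18.

18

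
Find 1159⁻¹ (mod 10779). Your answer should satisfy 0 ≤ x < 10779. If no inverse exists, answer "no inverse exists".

3562

Apply the Euclidean algorithm to 10779 and 1159:
10779 = 9·1159 + 348
1159 = 3·348 + 115
348 = 3·115 + 3
115 = 38·3 + 1
3 = 3·1 + 0
gcd = 1, so the inverse exists. Back-substitute:
1 = 115 − 38·3
1 = −38·348 + 115·115
1 = 115·1159 − 383·348
1 = −383·10779 + 3562·1159
So 1159·3562 ≡ 1 (mod 10779).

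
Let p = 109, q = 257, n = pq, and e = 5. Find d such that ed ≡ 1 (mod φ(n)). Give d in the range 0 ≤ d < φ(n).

16589

φ(n) = (p−1)(q−1) = 108·256 = 27648.
Need d with 5·d ≡ 1 (mod 27648). Apply the extended Euclidean algorithm:
27648 = 5529·5 + 3
5 = 1·3 + 2
3 = 1·2 + 1
2 = 2·1 + 0
Back-substitute:
1 = 3 − 2
1 = −5 + 2·3
1 = 2·27648 − 11059·5
So 5·(-11059) ≡ 1 (mod 27648), hence d ≡ -11059 ≡ 16589 (mod 27648).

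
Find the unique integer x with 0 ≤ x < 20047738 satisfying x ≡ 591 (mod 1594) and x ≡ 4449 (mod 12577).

2343771

Write x = 591 + 1594·k. Then 1594·k ≡ 4449 − 591 ≡ 3858 (mod 12577).
Need 1594⁻¹ mod 12577. Extended Euclid on (12577, 1594):
12577 = 7*1594 + 1419
1594 = 1*1419 + 175
1419 = 8*175 + 19
175 = 9*19 + 4
19 = 4*4 + 3
4 = 1*3 + 1
3 = 3*1 + 0
Back-substitute:
1 = 4 − 3
1 = −19 + 5·4
1 = 5·175 − 46·19
1 = −46·1419 + 373·175
1 = 373·1594 − 419·1419
1 = −419·12577 + 3306·1594
1594⁻¹ ≡ 3306 (mod 12577), so k ≡ 3306·3858 ≡ 1470 (mod 12577).
x = 591 + 1594·1470 = 2343771.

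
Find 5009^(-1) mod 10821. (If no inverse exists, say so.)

8045

Run Euclid on (10821, 5009):
10821 = 2*5009 + 803
5009 = 6*803 + 191
803 = 4*191 + 39
191 = 4*39 + 35
39 = 1*35 + 4
35 = 8*4 + 3
4 = 1*3 + 1
3 = 3*1 + 0
gcd = 1, so the inverse exists. Back-substitute:
1 = 4 − 3
1 = −35 + 9·4
1 = 9·39 − 10·35
1 = −10·191 + 49·39
1 = 49·803 − 206·191
1 = −206·5009 + 1285·803
1 = 1285·10821 − 2776·5009
Thus 5009·(-2776) ≡ 1 (mod 10821); reducing, -2776 mod 10821 = 8045.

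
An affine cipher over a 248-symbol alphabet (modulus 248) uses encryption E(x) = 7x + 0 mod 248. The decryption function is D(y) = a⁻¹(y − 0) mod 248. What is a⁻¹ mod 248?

gcd(248, 7) by repeated division:
248 = 35*7 + 3
7 = 2*3 + 1
3 = 3*1 + 0
Since gcd(7, 248) = 1, back-substitute to write 1 as a combination:
1 = 7 − 2·3
1 = −2·248 + 71·7
So 7·71 ≡ 1 (mod 248).

71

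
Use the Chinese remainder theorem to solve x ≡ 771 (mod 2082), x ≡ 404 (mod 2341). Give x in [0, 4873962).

775275

Write x = 771 + 2082·k. Then 2082·k ≡ 404 − 771 ≡ 1974 (mod 2341).
Need 2082⁻¹ mod 2341. Extended Euclid on (2341, 2082):
2341 = 1×2082 + 259
2082 = 8×259 + 10
259 = 25×10 + 9
10 = 1×9 + 1
9 = 9×1 + 0
Back-substitute:
1 = 10 − 9
1 = −259 + 26·10
1 = 26·2082 − 209·259
1 = −209·2341 + 235·2082
2082⁻¹ ≡ 235 (mod 2341), so k ≡ 235·1974 ≡ 372 (mod 2341).
x = 771 + 2082·372 = 775275.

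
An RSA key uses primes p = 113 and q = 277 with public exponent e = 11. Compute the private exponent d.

14051

φ(n) = (p−1)(q−1) = 112·276 = 30912.
Need d with 11·d ≡ 1 (mod 30912). Apply the extended Euclidean algorithm:
30912 = 2810×11 + 2
11 = 5×2 + 1
2 = 2×1 + 0
Back-substitute:
1 = 11 − 5·2
1 = −5·30912 + 14051·11
So 11·14051 ≡ 1 (mod 30912), hence d = 14051.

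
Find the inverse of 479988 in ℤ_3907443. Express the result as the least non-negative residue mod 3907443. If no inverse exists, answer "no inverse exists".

Euclidean algorithm on 3907443, 479988:
3907443 = 8*479988 + 67539
479988 = 7*67539 + 7215
67539 = 9*7215 + 2604
7215 = 2*2604 + 2007
2604 = 1*2007 + 597
2007 = 3*597 + 216
597 = 2*216 + 165
216 = 1*165 + 51
165 = 3*51 + 12
51 = 4*12 + 3
12 = 4*3 + 0
gcd(479988, 3907443) = 3 ≠ 1, so 479988 has no multiplicative inverse modulo 3907443.

no inverse exists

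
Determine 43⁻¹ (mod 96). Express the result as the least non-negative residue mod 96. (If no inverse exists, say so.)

Apply the Euclidean algorithm to 96 and 43:
96 = 2·43 + 10
43 = 4·10 + 3
10 = 3·3 + 1
3 = 3·1 + 0
gcd = 1, so the inverse exists. Back-substitute:
1 = 10 − 3·3
1 = −3·43 + 13·10
1 = 13·96 − 29·43
So 43·(-29) ≡ 1 (mod 96), and -29 ≡ 67 (mod 96).

67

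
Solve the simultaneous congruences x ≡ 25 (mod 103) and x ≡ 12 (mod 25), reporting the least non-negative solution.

437

Write x = 25 + 103·k. Then 103·k ≡ 12 − 25 ≡ 12 (mod 25).
Need 103⁻¹ mod 25. Extended Euclid on (25, 3):
25 = 8·3 + 1
3 = 3·1 + 0
Back-substitute:
1 = 25 − 8·3
103⁻¹ ≡ 17 (mod 25), so k ≡ 17·12 ≡ 4 (mod 25).
x = 25 + 103·4 = 437.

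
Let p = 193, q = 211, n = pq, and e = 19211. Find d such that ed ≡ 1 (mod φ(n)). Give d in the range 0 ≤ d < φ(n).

φ(n) = (p−1)(q−1) = 192·210 = 40320.
Need d with 19211·d ≡ 1 (mod 40320). Apply the extended Euclidean algorithm:
40320 = 2*19211 + 1898
19211 = 10*1898 + 231
1898 = 8*231 + 50
231 = 4*50 + 31
50 = 1*31 + 19
31 = 1*19 + 12
19 = 1*12 + 7
12 = 1*7 + 5
7 = 1*5 + 2
5 = 2*2 + 1
2 = 2*1 + 0
Back-substitute:
1 = 5 − 2·2
1 = −2·7 + 3·5
1 = 3·12 − 5·7
1 = −5·19 + 8·12
1 = 8·31 − 13·19
1 = −13·50 + 21·31
1 = 21·231 − 97·50
1 = −97·1898 + 797·231
1 = 797·19211 − 8067·1898
1 = −8067·40320 + 16931·19211
So 19211·16931 ≡ 1 (mod 40320), hence d = 16931.

16931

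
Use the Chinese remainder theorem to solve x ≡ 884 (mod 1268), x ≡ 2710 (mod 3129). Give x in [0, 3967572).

2174236

Write x = 884 + 1268·k. Then 1268·k ≡ 2710 − 884 ≡ 1826 (mod 3129).
Need 1268⁻¹ mod 3129. Extended Euclid on (3129, 1268):
3129 = 2*1268 + 593
1268 = 2*593 + 82
593 = 7*82 + 19
82 = 4*19 + 6
19 = 3*6 + 1
6 = 6*1 + 0
Back-substitute:
1 = 19 − 3·6
1 = −3·82 + 13·19
1 = 13·593 − 94·82
1 = −94·1268 + 201·593
1 = 201·3129 − 496·1268
1268⁻¹ ≡ 2633 (mod 3129), so k ≡ 2633·1826 ≡ 1714 (mod 3129).
x = 884 + 1268·1714 = 2174236.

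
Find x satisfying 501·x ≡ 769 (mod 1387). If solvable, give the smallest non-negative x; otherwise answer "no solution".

First find gcd(501, 1387):
1387 = 2·501 + 385
501 = 1·385 + 116
385 = 3·116 + 37
116 = 3·37 + 5
37 = 7·5 + 2
5 = 2·2 + 1
2 = 2·1 + 0
gcd = 1, so a unique solution mod 1387 exists.
Back-substitute for the Bézout coefficients:
1 = 5 − 2·2
1 = −2·37 + 15·5
1 = 15·116 − 47·37
1 = −47·385 + 156·116
1 = 156·501 − 203·385
1 = −203·1387 + 562·501
So 501·(562) ≡ 1 (mod 1387), giving 501⁻¹ ≡ 562.
x ≡ 501⁻¹·769 ≡ 562·769 ≡ 821 (mod 1387).

821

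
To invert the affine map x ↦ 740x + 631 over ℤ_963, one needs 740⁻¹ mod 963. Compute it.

95

Extended Euclidean algorithm:
963 = 1·740 + 223
740 = 3·223 + 71
223 = 3·71 + 10
71 = 7·10 + 1
10 = 10·1 + 0
The gcd is 1. Working backward:
1 = 71 − 7·10
1 = −7·223 + 22·71
1 = 22·740 − 73·223
1 = −73·963 + 95·740
So 740·95 ≡ 1 (mod 963).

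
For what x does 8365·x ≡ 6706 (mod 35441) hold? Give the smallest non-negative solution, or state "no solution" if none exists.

First find gcd(8365, 35441):
35441 = 4·8365 + 1981
8365 = 4·1981 + 441
1981 = 4·441 + 217
441 = 2·217 + 7
217 = 31·7 + 0
gcd = 7 and 7 | 6706, so solutions exist. Divide through by 7: 1195x ≡ 958 (mod 5063).
Now find 1195⁻¹ mod 5063:
5063 = 4*1195 + 283
1195 = 4*283 + 63
283 = 4*63 + 31
63 = 2*31 + 1
31 = 31*1 + 0
Back-substitute:
1 = 63 − 2·31
1 = −2·283 + 9·63
1 = 9·1195 − 38·283
1 = −38·5063 + 161·1195
So 1195⁻¹ ≡ 161 (mod 5063).
Then x ≡ 161·958 ≡ 2348 (mod 5063); the smallest non-negative solution is x = 2348.

2348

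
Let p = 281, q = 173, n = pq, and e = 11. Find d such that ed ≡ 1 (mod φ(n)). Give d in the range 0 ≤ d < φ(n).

φ(n) = (p−1)(q−1) = 280·172 = 48160.
Need d with 11·d ≡ 1 (mod 48160). Apply the extended Euclidean algorithm:
48160 = 4378×11 + 2
11 = 5×2 + 1
2 = 2×1 + 0
Back-substitute:
1 = 11 − 5·2
1 = −5·48160 + 21891·11
So 11·21891 ≡ 1 (mod 48160), hence d = 21891.

21891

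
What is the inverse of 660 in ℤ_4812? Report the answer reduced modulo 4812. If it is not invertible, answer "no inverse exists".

Compute gcd(660, 4812):
4812 = 7·660 + 192
660 = 3·192 + 84
192 = 2·84 + 24
84 = 3·24 + 12
24 = 2·12 + 0
gcd(660, 4812) = 12 ≠ 1, so 660 has no multiplicative inverse modulo 4812.

no inverse exists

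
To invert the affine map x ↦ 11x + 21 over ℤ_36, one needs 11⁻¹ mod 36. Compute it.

23

Run Euclid on (36, 11):
36 = 3*11 + 3
11 = 3*3 + 2
3 = 1*2 + 1
2 = 2*1 + 0
Since gcd(11, 36) = 1, back-substitute to write 1 as a combination:
1 = 3 − 2
1 = −11 + 4·3
1 = 4·36 − 13·11
So 11·(-13) ≡ 1 (mod 36), and -13 ≡ 23 (mod 36).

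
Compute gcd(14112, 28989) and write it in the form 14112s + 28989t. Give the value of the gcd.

Repeated division:
28989 = 2·14112 + 765
14112 = 18·765 + 342
765 = 2·342 + 81
342 = 4·81 + 18
81 = 4·18 + 9
18 = 2·9 + 0
gcd(14112, 28989) = 9.
Express as a combination:
9 = 81 − 4·18
9 = −4·342 + 17·81
9 = 17·765 − 38·342
9 = −38·14112 + 701·765
9 = 701·28989 − 1440·14112
So 9 = (701)·28989 + (-1440)·14112.

9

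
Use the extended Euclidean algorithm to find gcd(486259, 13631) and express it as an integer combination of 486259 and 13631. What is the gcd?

Euclidean algorithm:
486259 = 35·13631 + 9174
13631 = 1·9174 + 4457
9174 = 2·4457 + 260
4457 = 17·260 + 37
260 = 7·37 + 1
37 = 37·1 + 0
gcd(486259, 13631) = 1.
Back-substituting:
1 = 260 − 7·37
1 = −7·4457 + 120·260
1 = 120·9174 − 247·4457
1 = −247·13631 + 367·9174
1 = 367·486259 − 13092·13631
So 1 = (367)·486259 + (-13092)·13631.

1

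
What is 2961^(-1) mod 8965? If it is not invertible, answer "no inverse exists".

7981

gcd(8965, 2961) by repeated division:
8965 = 3×2961 + 82
2961 = 36×82 + 9
82 = 9×9 + 1
9 = 9×1 + 0
Since gcd(2961, 8965) = 1, back-substitute to write 1 as a combination:
1 = 82 − 9·9
1 = −9·2961 + 325·82
1 = 325·8965 − 984·2961
So 2961·(-984) ≡ 1 (mod 8965), and -984 ≡ 7981 (mod 8965).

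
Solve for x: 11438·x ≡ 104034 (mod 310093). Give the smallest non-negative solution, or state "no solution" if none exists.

43061

First find gcd(11438, 310093):
310093 = 27×11438 + 1267
11438 = 9×1267 + 35
1267 = 36×35 + 7
35 = 5×7 + 0
gcd = 7 and 7 | 104034, so solutions exist. Divide through by 7: 1634x ≡ 14862 (mod 44299).
Now find 1634⁻¹ mod 44299:
44299 = 27×1634 + 181
1634 = 9×181 + 5
181 = 36×5 + 1
5 = 5×1 + 0
Back-substitute:
1 = 181 − 36·5
1 = −36·1634 + 325·181
1 = 325·44299 − 8811·1634
So 1634·(-8811) ≡ 1 (mod 44299), i.e. 1634⁻¹ ≡ 35488.
Then x ≡ 35488·14862 ≡ 43061 (mod 44299); the smallest non-negative solution is x = 43061.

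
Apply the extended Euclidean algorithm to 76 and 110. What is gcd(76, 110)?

Apply Euclid's algorithm to 110 and 76:
110 = 1×76 + 34
76 = 2×34 + 8
34 = 4×8 + 2
8 = 4×2 + 0
gcd(76, 110) = 2.
Working backward:
2 = 34 − 4·8
2 = −4·76 + 9·34
2 = 9·110 − 13·76
So 2 = (9)·110 + (-13)·76.

2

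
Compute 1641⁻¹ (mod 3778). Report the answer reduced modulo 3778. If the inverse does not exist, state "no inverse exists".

1531

gcd(3778, 1641) by repeated division:
3778 = 2×1641 + 496
1641 = 3×496 + 153
496 = 3×153 + 37
153 = 4×37 + 5
37 = 7×5 + 2
5 = 2×2 + 1
2 = 2×1 + 0
gcd = 1, so the inverse exists. Back-substitute:
1 = 5 − 2·2
1 = −2·37 + 15·5
1 = 15·153 − 62·37
1 = −62·496 + 201·153
1 = 201·1641 − 665·496
1 = −665·3778 + 1531·1641
So 1641·1531 ≡ 1 (mod 3778).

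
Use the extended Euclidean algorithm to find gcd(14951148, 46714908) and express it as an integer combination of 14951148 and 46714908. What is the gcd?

Euclidean algorithm:
46714908 = 3×14951148 + 1861464
14951148 = 8×1861464 + 59436
1861464 = 31×59436 + 18948
59436 = 3×18948 + 2592
18948 = 7×2592 + 804
2592 = 3×804 + 180
804 = 4×180 + 84
180 = 2×84 + 12
84 = 7×12 + 0
gcd(14951148, 46714908) = 12.
Back-substituting:
12 = 180 − 2·84
12 = −2·804 + 9·180
12 = 9·2592 − 29·804
12 = −29·18948 + 212·2592
12 = 212·59436 − 665·18948
12 = −665·1861464 + 20827·59436
12 = 20827·14951148 − 167281·1861464
12 = −167281·46714908 + 522670·14951148
So 12 = (-167281)·46714908 + (522670)·14951148.

12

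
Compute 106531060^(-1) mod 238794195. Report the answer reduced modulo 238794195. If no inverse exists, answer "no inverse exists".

no inverse exists

Euclidean algorithm on 238794195, 106531060:
238794195 = 2*106531060 + 25732075
106531060 = 4*25732075 + 3602760
25732075 = 7*3602760 + 512755
3602760 = 7*512755 + 13475
512755 = 38*13475 + 705
13475 = 19*705 + 80
705 = 8*80 + 65
80 = 1*65 + 15
65 = 4*15 + 5
15 = 3*5 + 0
gcd(106531060, 238794195) = 5 ≠ 1, so 106531060 has no multiplicative inverse modulo 238794195.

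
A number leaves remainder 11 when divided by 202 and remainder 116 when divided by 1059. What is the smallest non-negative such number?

181205

Write x = 11 + 202·k. Then 202·k ≡ 116 − 11 ≡ 105 (mod 1059).
Need 202⁻¹ mod 1059. Extended Euclid on (1059, 202):
1059 = 5*202 + 49
202 = 4*49 + 6
49 = 8*6 + 1
6 = 6*1 + 0
Back-substitute:
1 = 49 − 8·6
1 = −8·202 + 33·49
1 = 33·1059 − 173·202
202⁻¹ ≡ 886 (mod 1059), so k ≡ 886·105 ≡ 897 (mod 1059).
x = 11 + 202·897 = 181205.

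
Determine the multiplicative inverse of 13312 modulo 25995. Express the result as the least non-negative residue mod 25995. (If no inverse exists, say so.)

gcd(25995, 13312) by repeated division:
25995 = 1×13312 + 12683
13312 = 1×12683 + 629
12683 = 20×629 + 103
629 = 6×103 + 11
103 = 9×11 + 4
11 = 2×4 + 3
4 = 1×3 + 1
3 = 3×1 + 0
The gcd is 1. Working backward:
1 = 4 − 3
1 = −11 + 3·4
1 = 3·103 − 28·11
1 = −28·629 + 171·103
1 = 171·12683 − 3448·629
1 = −3448·13312 + 3619·12683
1 = 3619·25995 − 7067·13312
So 13312·(-7067) ≡ 1 (mod 25995), and -7067 ≡ 18928 (mod 25995).

18928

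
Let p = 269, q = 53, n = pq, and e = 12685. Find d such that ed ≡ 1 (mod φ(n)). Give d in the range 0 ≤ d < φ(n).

φ(n) = (p−1)(q−1) = 268·52 = 13936.
Need d with 12685·d ≡ 1 (mod 13936). Apply the extended Euclidean algorithm:
13936 = 1×12685 + 1251
12685 = 10×1251 + 175
1251 = 7×175 + 26
175 = 6×26 + 19
26 = 1×19 + 7
19 = 2×7 + 5
7 = 1×5 + 2
5 = 2×2 + 1
2 = 2×1 + 0
Back-substitute:
1 = 5 − 2·2
1 = −2·7 + 3·5
1 = 3·19 − 8·7
1 = −8·26 + 11·19
1 = 11·175 − 74·26
1 = −74·1251 + 529·175
1 = 529·12685 − 5364·1251
1 = −5364·13936 + 5893·12685
So 12685·5893 ≡ 1 (mod 13936), hence d = 5893.

5893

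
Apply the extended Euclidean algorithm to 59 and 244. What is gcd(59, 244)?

1

Euclidean algorithm:
244 = 4·59 + 8
59 = 7·8 + 3
8 = 2·3 + 2
3 = 1·2 + 1
2 = 2·1 + 0
gcd(59, 244) = 1.
Back-substituting:
1 = 3 − 2
1 = −8 + 3·3
1 = 3·59 − 22·8
1 = −22·244 + 91·59
So 1 = (-22)·244 + (91)·59.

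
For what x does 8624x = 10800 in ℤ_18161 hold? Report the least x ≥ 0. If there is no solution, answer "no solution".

gcd(8624, 18161):
18161 = 2×8624 + 913
8624 = 9×913 + 407
913 = 2×407 + 99
407 = 4×99 + 11
99 = 9×11 + 0
gcd = 11, but 11 ∤ 10800, so the congruence has no solution.

no solution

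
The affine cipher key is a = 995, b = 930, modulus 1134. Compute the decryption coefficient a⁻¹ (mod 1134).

Run Euclid on (1134, 995):
1134 = 1×995 + 139
995 = 7×139 + 22
139 = 6×22 + 7
22 = 3×7 + 1
7 = 7×1 + 0
The gcd is 1. Working backward:
1 = 22 − 3·7
1 = −3·139 + 19·22
1 = 19·995 − 136·139
1 = −136·1134 + 155·995
So 995·155 ≡ 1 (mod 1134).

155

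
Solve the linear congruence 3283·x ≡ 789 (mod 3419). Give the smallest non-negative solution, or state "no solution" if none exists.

1578

First find gcd(3283, 3419):
3419 = 1*3283 + 136
3283 = 24*136 + 19
136 = 7*19 + 3
19 = 6*3 + 1
3 = 3*1 + 0
gcd = 1, so a unique solution mod 3419 exists.
Back-substitute for the Bézout coefficients:
1 = 19 − 6·3
1 = −6·136 + 43·19
1 = 43·3283 − 1038·136
1 = −1038·3419 + 1081·3283
So 3283·(1081) ≡ 1 (mod 3419), giving 3283⁻¹ ≡ 1081.
x ≡ 3283⁻¹·789 ≡ 1081·789 ≡ 1578 (mod 3419).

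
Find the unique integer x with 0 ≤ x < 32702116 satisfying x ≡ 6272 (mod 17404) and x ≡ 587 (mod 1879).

Write x = 6272 + 17404·k. Then 17404·k ≡ 587 − 6272 ≡ 1831 (mod 1879).
Need 17404⁻¹ mod 1879. Extended Euclid on (1879, 493):
1879 = 3*493 + 400
493 = 1*400 + 93
400 = 4*93 + 28
93 = 3*28 + 9
28 = 3*9 + 1
9 = 9*1 + 0
Back-substitute:
1 = 28 − 3·9
1 = −3·93 + 10·28
1 = 10·400 − 43·93
1 = −43·493 + 53·400
1 = 53·1879 − 202·493
17404⁻¹ ≡ 1677 (mod 1879), so k ≡ 1677·1831 ≡ 301 (mod 1879).
x = 6272 + 17404·301 = 5244876.

5244876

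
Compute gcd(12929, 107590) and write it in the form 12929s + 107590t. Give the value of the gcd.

7

Euclidean algorithm:
107590 = 8*12929 + 4158
12929 = 3*4158 + 455
4158 = 9*455 + 63
455 = 7*63 + 14
63 = 4*14 + 7
14 = 2*7 + 0
gcd(12929, 107590) = 7.
Express as a combination:
7 = 63 − 4·14
7 = −4·455 + 29·63
7 = 29·4158 − 265·455
7 = −265·12929 + 824·4158
7 = 824·107590 − 6857·12929
So 7 = (824)·107590 + (-6857)·12929.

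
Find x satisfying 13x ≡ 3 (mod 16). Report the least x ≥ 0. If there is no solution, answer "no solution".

15

First find gcd(13, 16):
16 = 1·13 + 3
13 = 4·3 + 1
3 = 3·1 + 0
gcd = 1, so a unique solution mod 16 exists.
Back-substitute for the Bézout coefficients:
1 = 13 − 4·3
1 = −4·16 + 5·13
So 13·(5) ≡ 1 (mod 16), giving 13⁻¹ ≡ 5.
x ≡ 13⁻¹·3 ≡ 5·3 ≡ 15 (mod 16).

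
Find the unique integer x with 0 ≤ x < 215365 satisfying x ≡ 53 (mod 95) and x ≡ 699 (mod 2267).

Write x = 53 + 95·k. Then 95·k ≡ 699 − 53 ≡ 646 (mod 2267).
Need 95⁻¹ mod 2267. Extended Euclid on (2267, 95):
2267 = 23×95 + 82
95 = 1×82 + 13
82 = 6×13 + 4
13 = 3×4 + 1
4 = 4×1 + 0
Back-substitute:
1 = 13 − 3·4
1 = −3·82 + 19·13
1 = 19·95 − 22·82
1 = −22·2267 + 525·95
95⁻¹ ≡ 525 (mod 2267), so k ≡ 525·646 ≡ 1367 (mod 2267).
x = 53 + 95·1367 = 129918.

129918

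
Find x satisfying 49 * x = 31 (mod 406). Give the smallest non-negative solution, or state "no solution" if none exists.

no solution

gcd(49, 406):
406 = 8*49 + 14
49 = 3*14 + 7
14 = 2*7 + 0
gcd = 7, but 7 ∤ 31, so the congruence has no solution.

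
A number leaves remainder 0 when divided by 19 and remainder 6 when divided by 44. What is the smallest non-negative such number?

Write x = 0 + 19·k. Then 19·k ≡ 6 − 0 ≡ 6 (mod 44).
Need 19⁻¹ mod 44. Extended Euclid on (44, 19):
44 = 2*19 + 6
19 = 3*6 + 1
6 = 6*1 + 0
Back-substitute:
1 = 19 − 3·6
1 = −3·44 + 7·19
19⁻¹ ≡ 7 (mod 44), so k ≡ 7·6 ≡ 42 (mod 44).
x = 0 + 19·42 = 798.

798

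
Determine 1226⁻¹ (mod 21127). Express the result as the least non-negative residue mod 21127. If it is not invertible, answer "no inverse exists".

gcd(21127, 1226) by repeated division:
21127 = 17×1226 + 285
1226 = 4×285 + 86
285 = 3×86 + 27
86 = 3×27 + 5
27 = 5×5 + 2
5 = 2×2 + 1
2 = 2×1 + 0
gcd = 1, so the inverse exists. Back-substitute:
1 = 5 − 2·2
1 = −2·27 + 11·5
1 = 11·86 − 35·27
1 = −35·285 + 116·86
1 = 116·1226 − 499·285
1 = −499·21127 + 8599·1226
So 1226·8599 ≡ 1 (mod 21127).

8599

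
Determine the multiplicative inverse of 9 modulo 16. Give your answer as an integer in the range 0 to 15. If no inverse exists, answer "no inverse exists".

gcd(16, 9) by repeated division:
16 = 1×9 + 7
9 = 1×7 + 2
7 = 3×2 + 1
2 = 2×1 + 0
The gcd is 1. Working backward:
1 = 7 − 3·2
1 = −3·9 + 4·7
1 = 4·16 − 7·9
Thus 9·(-7) ≡ 1 (mod 16); reducing, -7 mod 16 = 9.

9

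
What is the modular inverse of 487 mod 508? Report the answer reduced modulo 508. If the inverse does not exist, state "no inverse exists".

gcd(508, 487) by repeated division:
508 = 1·487 + 21
487 = 23·21 + 4
21 = 5·4 + 1
4 = 4·1 + 0
gcd = 1, so the inverse exists. Back-substitute:
1 = 21 − 5·4
1 = −5·487 + 116·21
1 = 116·508 − 121·487
So 487·(-121) ≡ 1 (mod 508), and -121 ≡ 387 (mod 508).

387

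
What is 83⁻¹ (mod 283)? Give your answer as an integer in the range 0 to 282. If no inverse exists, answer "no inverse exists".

208

gcd(283, 83) by repeated division:
283 = 3·83 + 34
83 = 2·34 + 15
34 = 2·15 + 4
15 = 3·4 + 3
4 = 1·3 + 1
3 = 3·1 + 0
gcd = 1, so the inverse exists. Back-substitute:
1 = 4 − 3
1 = −15 + 4·4
1 = 4·34 − 9·15
1 = −9·83 + 22·34
1 = 22·283 − 75·83
Hence 83⁻¹ ≡ -75 ≡ 208 (mod 283).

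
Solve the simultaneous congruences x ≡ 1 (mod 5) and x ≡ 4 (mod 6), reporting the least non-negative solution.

16

Write x = 1 + 5·k. Then 5·k ≡ 4 − 1 ≡ 3 (mod 6).
Need 5⁻¹ mod 6. Extended Euclid on (6, 5):
6 = 1×5 + 1
5 = 5×1 + 0
Back-substitute:
1 = 6 − 5
5⁻¹ ≡ 5 (mod 6), so k ≡ 5·3 ≡ 3 (mod 6).
x = 1 + 5·3 = 16.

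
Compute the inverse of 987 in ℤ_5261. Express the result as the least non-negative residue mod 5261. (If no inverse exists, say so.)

Run Euclid on (5261, 987):
5261 = 5*987 + 326
987 = 3*326 + 9
326 = 36*9 + 2
9 = 4*2 + 1
2 = 2*1 + 0
gcd = 1, so the inverse exists. Back-substitute:
1 = 9 − 4·2
1 = −4·326 + 145·9
1 = 145·987 − 439·326
1 = −439·5261 + 2340·987
So 987·2340 ≡ 1 (mod 5261).

2340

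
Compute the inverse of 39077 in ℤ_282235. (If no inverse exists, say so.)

Run Euclid on (282235, 39077):
282235 = 7×39077 + 8696
39077 = 4×8696 + 4293
8696 = 2×4293 + 110
4293 = 39×110 + 3
110 = 36×3 + 2
3 = 1×2 + 1
2 = 2×1 + 0
gcd = 1, so the inverse exists. Back-substitute:
1 = 3 − 2
1 = −110 + 37·3
1 = 37·4293 − 1444·110
1 = −1444·8696 + 2925·4293
1 = 2925·39077 − 13144·8696
1 = −13144·282235 + 94933·39077
So 39077·94933 ≡ 1 (mod 282235).

94933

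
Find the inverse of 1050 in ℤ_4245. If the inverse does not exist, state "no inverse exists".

no inverse exists

Euclidean algorithm on 4245, 1050:
4245 = 4·1050 + 45
1050 = 23·45 + 15
45 = 3·15 + 0
The gcd is 15, not 1, hence no inverse exists.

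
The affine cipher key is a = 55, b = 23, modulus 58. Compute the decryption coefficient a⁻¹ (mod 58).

19

Extended Euclidean algorithm:
58 = 1*55 + 3
55 = 18*3 + 1
3 = 3*1 + 0
gcd = 1, so the inverse exists. Back-substitute:
1 = 55 − 18·3
1 = −18·58 + 19·55
So 55·19 ≡ 1 (mod 58).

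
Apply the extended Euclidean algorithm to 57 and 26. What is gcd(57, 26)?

Apply Euclid's algorithm to 57 and 26:
57 = 2·26 + 5
26 = 5·5 + 1
5 = 5·1 + 0
gcd(57, 26) = 1.
Working backward:
1 = 26 − 5·5
1 = −5·57 + 11·26
So 1 = (-5)·57 + (11)·26.

1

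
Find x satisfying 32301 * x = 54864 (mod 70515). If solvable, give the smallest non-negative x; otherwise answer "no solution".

5169

First find gcd(32301, 70515):
70515 = 2·32301 + 5913
32301 = 5·5913 + 2736
5913 = 2·2736 + 441
2736 = 6·441 + 90
441 = 4·90 + 81
90 = 1·81 + 9
81 = 9·9 + 0
gcd = 9 and 9 | 54864, so solutions exist. Divide through by 9: 3589x ≡ 6096 (mod 7835).
Now find 3589⁻¹ mod 7835:
7835 = 2·3589 + 657
3589 = 5·657 + 304
657 = 2·304 + 49
304 = 6·49 + 10
49 = 4·10 + 9
10 = 1·9 + 1
9 = 9·1 + 0
Back-substitute:
1 = 10 − 9
1 = −49 + 5·10
1 = 5·304 − 31·49
1 = −31·657 + 67·304
1 = 67·3589 − 366·657
1 = −366·7835 + 799·3589
So 3589⁻¹ ≡ 799 (mod 7835).
Then x ≡ 799·6096 ≡ 5169 (mod 7835); the smallest non-negative solution is x = 5169.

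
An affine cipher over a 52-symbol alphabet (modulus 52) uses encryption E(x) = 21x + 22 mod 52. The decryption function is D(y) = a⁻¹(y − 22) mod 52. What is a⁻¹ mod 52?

Run Euclid on (52, 21):
52 = 2·21 + 10
21 = 2·10 + 1
10 = 10·1 + 0
Since gcd(21, 52) = 1, back-substitute to write 1 as a combination:
1 = 21 − 2·10
1 = −2·52 + 5·21
So 21·5 ≡ 1 (mod 52).

5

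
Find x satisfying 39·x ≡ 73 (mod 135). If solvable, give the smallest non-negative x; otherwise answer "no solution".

gcd(39, 135):
135 = 3*39 + 18
39 = 2*18 + 3
18 = 6*3 + 0
gcd = 3, but 3 ∤ 73, so the congruence has no solution.

no solution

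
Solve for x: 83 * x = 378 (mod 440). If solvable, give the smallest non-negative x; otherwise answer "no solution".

First find gcd(83, 440):
440 = 5×83 + 25
83 = 3×25 + 8
25 = 3×8 + 1
8 = 8×1 + 0
gcd = 1, so a unique solution mod 440 exists.
Back-substitute for the Bézout coefficients:
1 = 25 − 3·8
1 = −3·83 + 10·25
1 = 10·440 − 53·83
So 83·(-53) ≡ 1 (mod 440), giving 83⁻¹ ≡ 387.
x ≡ 83⁻¹·378 ≡ 387·378 ≡ 206 (mod 440).

206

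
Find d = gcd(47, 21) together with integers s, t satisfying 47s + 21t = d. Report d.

1

Apply Euclid's algorithm to 47 and 21:
47 = 2×21 + 5
21 = 4×5 + 1
5 = 5×1 + 0
gcd(47, 21) = 1.
Express as a combination:
1 = 21 − 4·5
1 = −4·47 + 9·21
So 1 = (-4)·47 + (9)·21.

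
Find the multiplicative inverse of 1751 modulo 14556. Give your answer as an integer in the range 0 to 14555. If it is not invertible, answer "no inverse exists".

Apply the Euclidean algorithm to 14556 and 1751:
14556 = 8*1751 + 548
1751 = 3*548 + 107
548 = 5*107 + 13
107 = 8*13 + 3
13 = 4*3 + 1
3 = 3*1 + 0
Since gcd(1751, 14556) = 1, back-substitute to write 1 as a combination:
1 = 13 − 4·3
1 = −4·107 + 33·13
1 = 33·548 − 169·107
1 = −169·1751 + 540·548
1 = 540·14556 − 4489·1751
So 1751·(-4489) ≡ 1 (mod 14556), and -4489 ≡ 10067 (mod 14556).

10067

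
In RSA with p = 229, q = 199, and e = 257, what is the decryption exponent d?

φ(n) = (p−1)(q−1) = 228·198 = 45144.
Need d with 257·d ≡ 1 (mod 45144). Apply the extended Euclidean algorithm:
45144 = 175×257 + 169
257 = 1×169 + 88
169 = 1×88 + 81
88 = 1×81 + 7
81 = 11×7 + 4
7 = 1×4 + 3
4 = 1×3 + 1
3 = 3×1 + 0
Back-substitute:
1 = 4 − 3
1 = −7 + 2·4
1 = 2·81 − 23·7
1 = −23·88 + 25·81
1 = 25·169 − 48·88
1 = −48·257 + 73·169
1 = 73·45144 − 12823·257
So 257·(-12823) ≡ 1 (mod 45144), hence d ≡ -12823 ≡ 32321 (mod 45144).

32321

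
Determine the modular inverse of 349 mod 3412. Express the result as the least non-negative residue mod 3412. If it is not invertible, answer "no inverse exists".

gcd(3412, 349) by repeated division:
3412 = 9·349 + 271
349 = 1·271 + 78
271 = 3·78 + 37
78 = 2·37 + 4
37 = 9·4 + 1
4 = 4·1 + 0
The gcd is 1. Working backward:
1 = 37 − 9·4
1 = −9·78 + 19·37
1 = 19·271 − 66·78
1 = −66·349 + 85·271
1 = 85·3412 − 831·349
Thus 349·(-831) ≡ 1 (mod 3412); reducing, -831 mod 3412 = 2581.

2581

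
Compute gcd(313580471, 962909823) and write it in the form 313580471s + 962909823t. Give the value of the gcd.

1

Apply Euclid's algorithm to 962909823 and 313580471:
962909823 = 3×313580471 + 22168410
313580471 = 14×22168410 + 3222731
22168410 = 6×3222731 + 2832024
3222731 = 1×2832024 + 390707
2832024 = 7×390707 + 97075
390707 = 4×97075 + 2407
97075 = 40×2407 + 795
2407 = 3×795 + 22
795 = 36×22 + 3
22 = 7×3 + 1
3 = 3×1 + 0
gcd(313580471, 962909823) = 1.
Working backward:
1 = 22 − 7·3
1 = −7·795 + 253·22
1 = 253·2407 − 766·795
1 = −766·97075 + 30893·2407
1 = 30893·390707 − 124338·97075
1 = −124338·2832024 + 901259·390707
1 = 901259·3222731 − 1025597·2832024
1 = −1025597·22168410 + 7054841·3222731
1 = 7054841·313580471 − 99793371·22168410
1 = −99793371·962909823 + 306434954·313580471
So 1 = (-99793371)·962909823 + (306434954)·313580471.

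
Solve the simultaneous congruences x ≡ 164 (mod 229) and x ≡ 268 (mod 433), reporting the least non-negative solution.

Write x = 164 + 229·k. Then 229·k ≡ 268 − 164 ≡ 104 (mod 433).
Need 229⁻¹ mod 433. Extended Euclid on (433, 229):
433 = 1×229 + 204
229 = 1×204 + 25
204 = 8×25 + 4
25 = 6×4 + 1
4 = 4×1 + 0
Back-substitute:
1 = 25 − 6·4
1 = −6·204 + 49·25
1 = 49·229 − 55·204
1 = −55·433 + 104·229
229⁻¹ ≡ 104 (mod 433), so k ≡ 104·104 ≡ 424 (mod 433).
x = 164 + 229·424 = 97260.

97260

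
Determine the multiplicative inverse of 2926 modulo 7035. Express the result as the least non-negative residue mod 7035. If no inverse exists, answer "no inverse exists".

Euclidean algorithm on 7035, 2926:
7035 = 2*2926 + 1183
2926 = 2*1183 + 560
1183 = 2*560 + 63
560 = 8*63 + 56
63 = 1*56 + 7
56 = 8*7 + 0
gcd(2926, 7035) = 7 ≠ 1, so 2926 has no multiplicative inverse modulo 7035.

no inverse exists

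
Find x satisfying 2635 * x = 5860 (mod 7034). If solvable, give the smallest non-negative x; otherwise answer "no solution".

6182

First find gcd(2635, 7034):
7034 = 2·2635 + 1764
2635 = 1·1764 + 871
1764 = 2·871 + 22
871 = 39·22 + 13
22 = 1·13 + 9
13 = 1·9 + 4
9 = 2·4 + 1
4 = 4·1 + 0
gcd = 1, so a unique solution mod 7034 exists.
Back-substitute for the Bézout coefficients:
1 = 9 − 2·4
1 = −2·13 + 3·9
1 = 3·22 − 5·13
1 = −5·871 + 198·22
1 = 198·1764 − 401·871
1 = −401·2635 + 599·1764
1 = 599·7034 − 1599·2635
So 2635·(-1599) ≡ 1 (mod 7034), giving 2635⁻¹ ≡ 5435.
x ≡ 2635⁻¹·5860 ≡ 5435·5860 ≡ 6182 (mod 7034).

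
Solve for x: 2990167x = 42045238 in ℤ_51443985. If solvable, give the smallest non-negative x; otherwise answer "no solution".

First find gcd(2990167, 51443985):
51443985 = 17·2990167 + 611146
2990167 = 4·611146 + 545583
611146 = 1·545583 + 65563
545583 = 8·65563 + 21079
65563 = 3·21079 + 2326
21079 = 9·2326 + 145
2326 = 16·145 + 6
145 = 24·6 + 1
6 = 6·1 + 0
gcd = 1, so a unique solution mod 51443985 exists.
Back-substitute for the Bézout coefficients:
1 = 145 − 24·6
1 = −24·2326 + 385·145
1 = 385·21079 − 3489·2326
1 = −3489·65563 + 10852·21079
1 = 10852·545583 − 90305·65563
1 = −90305·611146 + 101157·545583
1 = 101157·2990167 − 494933·611146
1 = −494933·51443985 + 8515018·2990167
So 2990167·(8515018) ≡ 1 (mod 51443985), giving 2990167⁻¹ ≡ 8515018.
x ≡ 2990167⁻¹·42045238 ≡ 8515018·42045238 ≡ 33034309 (mod 51443985).

33034309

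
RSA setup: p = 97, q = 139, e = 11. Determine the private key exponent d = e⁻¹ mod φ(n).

9635

φ(n) = (p−1)(q−1) = 96·138 = 13248.
Need d with 11·d ≡ 1 (mod 13248). Apply the extended Euclidean algorithm:
13248 = 1204·11 + 4
11 = 2·4 + 3
4 = 1·3 + 1
3 = 3·1 + 0
Back-substitute:
1 = 4 − 3
1 = −11 + 3·4
1 = 3·13248 − 3613·11
So 11·(-3613) ≡ 1 (mod 13248), hence d ≡ -3613 ≡ 9635 (mod 13248).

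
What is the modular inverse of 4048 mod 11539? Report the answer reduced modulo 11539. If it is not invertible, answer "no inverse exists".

Compute gcd(4048, 11539):
11539 = 2*4048 + 3443
4048 = 1*3443 + 605
3443 = 5*605 + 418
605 = 1*418 + 187
418 = 2*187 + 44
187 = 4*44 + 11
44 = 4*11 + 0
Since gcd = 11 > 1, 4048 is not a unit mod 11539.

no inverse exists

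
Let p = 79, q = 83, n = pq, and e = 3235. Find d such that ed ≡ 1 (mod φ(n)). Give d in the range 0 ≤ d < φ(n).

5791

φ(n) = (p−1)(q−1) = 78·82 = 6396.
Need d with 3235·d ≡ 1 (mod 6396). Apply the extended Euclidean algorithm:
6396 = 1·3235 + 3161
3235 = 1·3161 + 74
3161 = 42·74 + 53
74 = 1·53 + 21
53 = 2·21 + 11
21 = 1·11 + 10
11 = 1·10 + 1
10 = 10·1 + 0
Back-substitute:
1 = 11 − 10
1 = −21 + 2·11
1 = 2·53 − 5·21
1 = −5·74 + 7·53
1 = 7·3161 − 299·74
1 = −299·3235 + 306·3161
1 = 306·6396 − 605·3235
So 3235·(-605) ≡ 1 (mod 6396), hence d ≡ -605 ≡ 5791 (mod 6396).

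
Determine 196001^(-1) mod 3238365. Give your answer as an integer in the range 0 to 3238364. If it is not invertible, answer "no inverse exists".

no inverse exists

Compute gcd(196001, 3238365):
3238365 = 16·196001 + 102349
196001 = 1·102349 + 93652
102349 = 1·93652 + 8697
93652 = 10·8697 + 6682
8697 = 1·6682 + 2015
6682 = 3·2015 + 637
2015 = 3·637 + 104
637 = 6·104 + 13
104 = 8·13 + 0
The gcd is 13, not 1, hence no inverse exists.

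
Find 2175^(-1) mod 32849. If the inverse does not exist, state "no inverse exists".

Extended Euclidean algorithm:
32849 = 15*2175 + 224
2175 = 9*224 + 159
224 = 1*159 + 65
159 = 2*65 + 29
65 = 2*29 + 7
29 = 4*7 + 1
7 = 7*1 + 0
The gcd is 1. Working backward:
1 = 29 − 4·7
1 = −4·65 + 9·29
1 = 9·159 − 22·65
1 = −22·224 + 31·159
1 = 31·2175 − 301·224
1 = −301·32849 + 4546·2175
So 2175·4546 ≡ 1 (mod 32849).

4546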